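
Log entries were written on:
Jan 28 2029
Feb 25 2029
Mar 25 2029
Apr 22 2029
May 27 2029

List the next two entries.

These are Sundays at 28- or 35-day spacing (28, 28, 28, 35).
The pattern: 4th Sunday of the month.
4th Sunday of June 2029: Jun 24 2029.
4th Sunday of July 2029: Jul 22 2029.

Jun 24 2029, Jul 22 2029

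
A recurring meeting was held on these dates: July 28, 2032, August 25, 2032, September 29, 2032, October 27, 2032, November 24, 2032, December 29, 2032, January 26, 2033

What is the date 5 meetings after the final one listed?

All Wednesdays; the gaps (28, 35, 28, 28, 35, 28) vary with month length.
This is the last Wednesday of each month.
Last Wednesday of February 2033: February 23, 2033.
Last Wednesday of March 2033: March 30, 2033.
April 2033 ends with Wednesday April 27, 2033.
Last Wednesday of May 2033: May 25, 2033.
Last Wednesday of June 2033: June 29, 2033.

June 29, 2033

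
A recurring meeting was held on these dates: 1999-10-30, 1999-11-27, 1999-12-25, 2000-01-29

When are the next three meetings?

2000-02-26, 2000-03-25, 2000-04-29

Every date is a Saturday; gaps 28, 28, 35 days.
Each is the last Saturday of its month (at least one falls on the 29th or later, ruling out '4th Saturday').
February 2000 ends with Saturday 2000-02-26.
Last Saturday of March 2000: 2000-03-25.
Last Saturday of April 2000: 2000-04-29.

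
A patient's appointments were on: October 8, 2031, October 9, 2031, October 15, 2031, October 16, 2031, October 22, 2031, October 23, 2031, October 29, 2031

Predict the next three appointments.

October 30, 2031; November 5, 2031; November 6, 2031

Every event lands on a Wednesday or Thursday (gaps cycle 1, 6, 1, 6, 1, 6).
So the schedule is: every Wednesday and Thursday.
Next Thursday: October 30, 2031.
The following Wednesday is November 5, 2031.
Next Thursday: November 6, 2031.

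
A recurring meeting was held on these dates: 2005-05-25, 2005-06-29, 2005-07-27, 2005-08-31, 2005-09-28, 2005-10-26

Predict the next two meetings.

All Wednesdays; the gaps (35, 28, 35, 28, 28) vary with month length.
This is the last Wednesday of each month.
Last Wednesday of November 2005: 2005-11-30.
December 2005 ends with Wednesday 2005-12-28.

2005-11-30, 2005-12-28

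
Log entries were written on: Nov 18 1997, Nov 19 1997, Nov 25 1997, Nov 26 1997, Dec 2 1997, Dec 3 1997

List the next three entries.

Every event lands on a Tuesday or Wednesday (gaps cycle 1, 6, 1, 6, 1).
So the schedule is: every Tuesday and Wednesday.
Next Tuesday: Dec 9 1997.
The following Wednesday is Dec 10 1997.
Next Tuesday: Dec 16 1997.

Dec 9 1997, Dec 10 1997, Dec 16 1997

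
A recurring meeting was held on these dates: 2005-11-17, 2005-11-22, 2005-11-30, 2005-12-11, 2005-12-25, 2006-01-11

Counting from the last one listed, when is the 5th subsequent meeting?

2006-05-21

Intervals are 5, 8, 11, 14, 17 days — an arithmetic progression with common difference 3.
Next gap: 20 days. 2006-01-11 + 20 days = 2006-01-31.
Next gap: 23 days. 2006-01-31 + 23 days = 2006-02-23.
Next gap: 26 days. 2006-02-23 + 26 days = 2006-03-21.
Next gap: 29 days. 2006-03-21 + 29 days = 2006-04-19.
Next gap: 32 days. 2006-04-19 + 32 days = 2006-05-21.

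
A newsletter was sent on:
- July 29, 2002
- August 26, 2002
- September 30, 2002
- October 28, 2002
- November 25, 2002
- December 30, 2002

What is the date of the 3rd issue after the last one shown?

All Mondays; the gaps (28, 35, 28, 28, 35) vary with month length.
This is the last Monday of each month.
January 2003 ends with Monday January 27, 2003.
February 2003 ends with Monday February 24, 2003.
March 2003 ends with Monday March 31, 2003.

March 31, 2003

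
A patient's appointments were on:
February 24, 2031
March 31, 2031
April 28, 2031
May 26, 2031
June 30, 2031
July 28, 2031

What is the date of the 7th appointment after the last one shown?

February 23, 2032

All Mondays; the gaps (35, 28, 28, 35, 28) vary with month length.
This is the last Monday of each month.
Last Monday of August 2031: August 25, 2031.
Last Monday of September 2031: September 29, 2031.
Last Monday of October 2031: October 27, 2031.
November 2031 ends with Monday November 24, 2031.
Last Monday of December 2031: December 29, 2031.
Last Monday of January 2032: January 26, 2032.
Last Monday of February 2032: February 23, 2032.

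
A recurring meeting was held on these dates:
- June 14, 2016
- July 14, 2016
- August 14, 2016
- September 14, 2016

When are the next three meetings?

Each date is the 14th; the gaps (30, 31, 31) track the month lengths.
The rule is the 14th of each month.
October 2016: October 14, 2016.
Next: November 2016 → November 14, 2016.
December 2016: December 14, 2016.

October 14, 2016; November 14, 2016; December 14, 2016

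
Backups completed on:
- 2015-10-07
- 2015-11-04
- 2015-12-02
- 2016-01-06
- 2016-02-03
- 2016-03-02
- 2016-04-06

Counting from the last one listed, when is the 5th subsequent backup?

Gaps: 28, 28, 35, 28, 28, 35 days — a mix of 28 and 35. Every date is a Wednesday.
Each is the 1st Wednesday of its month.
1st Wednesday of May 2016: 2016-05-04.
1st Wednesday of June 2016: 2016-06-01.
July 2016 — 1st Wednesday is 2016-07-06.
August 2016 — 1st Wednesday is 2016-08-03.
September 2016 — 1st Wednesday is 2016-09-07.

2016-09-07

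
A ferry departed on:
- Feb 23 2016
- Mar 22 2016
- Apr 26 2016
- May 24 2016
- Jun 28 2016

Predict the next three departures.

Jul 26 2016, Aug 23 2016, Sep 27 2016

Gaps: 28, 35, 28, 35 days — a mix of 28 and 35. Every date is a Tuesday.
Each is the 4th Tuesday of its month.
4th Tuesday of July 2016: Jul 26 2016.
4th Tuesday of August 2016: Aug 23 2016.
September 2016 — 4th Tuesday is Sep 27 2016.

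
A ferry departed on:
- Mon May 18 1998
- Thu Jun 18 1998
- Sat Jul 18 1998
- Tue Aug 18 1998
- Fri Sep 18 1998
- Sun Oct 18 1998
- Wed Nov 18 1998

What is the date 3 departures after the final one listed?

Thu Feb 18 1999

Each date is the 18th; the gaps (31, 30, 31, 31, 30, 31) track the month lengths.
The rule is the 18th of each month.
December 1998: Fri Dec 18 1998.
January 1999: Mon Jan 18 1999.
February 1999: Thu Feb 18 1999.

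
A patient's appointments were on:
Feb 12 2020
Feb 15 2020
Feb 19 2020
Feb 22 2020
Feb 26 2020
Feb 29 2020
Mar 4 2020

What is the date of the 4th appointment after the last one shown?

Gaps: 3, 4, 3, 4, 3, 4 days — not constant, but cyclic with period 2.
The events fall on every Wednesday and Saturday.
The following Saturday is Mar 7 2020.
Next Wednesday: Mar 11 2020.
Next Saturday: Mar 14 2020.
Next Wednesday: Mar 18 2020.

Mar 18 2020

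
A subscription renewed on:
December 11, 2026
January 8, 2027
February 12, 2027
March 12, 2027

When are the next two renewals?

Gaps: 28, 35, 28 days — a mix of 28 and 35. Every date is a Friday.
Each is the 2nd Friday of its month.
April 2027 — 2nd Friday is April 9, 2027.
2nd Friday of May 2027: May 14, 2027.

April 9, 2027; May 14, 2027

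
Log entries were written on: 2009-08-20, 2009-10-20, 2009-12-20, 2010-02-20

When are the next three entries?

Gaps: 61, 61, 62 days — not constant. Every event is on the 20th of the month.
Pattern: the 20th of every 2 months.
Next: April 2010 → 2010-04-20.
June 2010: 2010-06-20.
August 2010: 2010-08-20.

2010-04-20, 2010-06-20, 2010-08-20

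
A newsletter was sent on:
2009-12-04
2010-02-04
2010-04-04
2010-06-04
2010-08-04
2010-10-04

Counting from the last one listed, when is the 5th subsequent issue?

2011-08-04

The day-of-month is always 4 (62, 59, 61, 61, 61 days between events).
So this recurs on the 4th of every 2 months.
Next: December 2010 → 2010-12-04.
February 2011: 2011-02-04.
April 2011: 2011-04-04.
Next: June 2011 → 2011-06-04.
Next: August 2011 → 2011-08-04.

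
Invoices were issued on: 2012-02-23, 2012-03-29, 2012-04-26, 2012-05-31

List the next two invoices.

All Thursdays; the gaps (35, 28, 35) vary with month length.
This is the last Thursday of each month.
June 2012 ends with Thursday 2012-06-28.
Last Thursday of July 2012: 2012-07-26.

2012-06-28, 2012-07-26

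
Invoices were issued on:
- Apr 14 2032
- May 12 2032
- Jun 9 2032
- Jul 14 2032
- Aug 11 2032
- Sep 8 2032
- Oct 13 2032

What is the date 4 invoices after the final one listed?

Gaps: 28, 28, 35, 28, 28, 35 days — a mix of 28 and 35. Every date is a Wednesday.
Each is the 2nd Wednesday of its month.
November 2032 — 2nd Wednesday is Nov 10 2032.
December 2032 — 2nd Wednesday is Dec 8 2032.
2nd Wednesday of January 2033: Jan 12 2033.
February 2033 — 2nd Wednesday is Feb 9 2033.

Feb 9 2033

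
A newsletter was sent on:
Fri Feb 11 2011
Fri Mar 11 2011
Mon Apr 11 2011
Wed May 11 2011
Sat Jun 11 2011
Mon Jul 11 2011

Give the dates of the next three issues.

Each date is the 11th; the gaps (28, 31, 30, 31, 30) track the month lengths.
The rule is the 11th of each month.
Next: August 2011 → Thu Aug 11 2011.
Next: September 2011 → Sun Sep 11 2011.
October 2011: Tue Oct 11 2011.

Thu Aug 11 2011, Sun Sep 11 2011, Tue Oct 11 2011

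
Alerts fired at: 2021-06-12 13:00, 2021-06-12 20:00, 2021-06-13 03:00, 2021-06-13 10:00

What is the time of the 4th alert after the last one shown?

2021-06-14 14:00

Gaps: 7, 7, 7 hours — each event is 7 hours after the previous one.
2021-06-13 10:00 + 7 h = 2021-06-13 17:00.
2021-06-13 17:00 + 7 h = 2021-06-14 00:00.
2021-06-14 00:00 + 7 h = 2021-06-14 07:00.
2021-06-14 07:00 + 7 h = 2021-06-14 14:00.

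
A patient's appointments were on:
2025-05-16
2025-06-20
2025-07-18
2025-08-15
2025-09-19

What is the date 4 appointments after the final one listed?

2026-01-16

These are Fridays at 28- or 35-day spacing (35, 28, 28, 35).
The pattern: 3rd Friday of the month.
3rd Friday of October 2025: 2025-10-17.
November 2025 — 3rd Friday is 2025-11-21.
December 2025 — 3rd Friday is 2025-12-19.
January 2026 — 3rd Friday is 2026-01-16.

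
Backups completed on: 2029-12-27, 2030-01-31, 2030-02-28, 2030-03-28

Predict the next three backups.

These are Thursdays with 35, 28, 28-day gaps.
Each is the final Thursday of its month — 2030-01-31 is past the 28th, so '4th Thursday' doesn't fit.
April 2030 ends with Thursday 2030-04-25.
Last Thursday of May 2030: 2030-05-30.
June 2030 ends with Thursday 2030-06-27.

2030-04-25, 2030-05-30, 2030-06-27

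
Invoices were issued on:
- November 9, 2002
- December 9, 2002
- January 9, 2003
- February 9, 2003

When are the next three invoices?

Each date is the 9th; the gaps (30, 31, 31) track the month lengths.
The rule is the 9th of each month.
March 2003: March 9, 2003.
April 2003: April 9, 2003.
May 2003: May 9, 2003.

March 9, 2003; April 9, 2003; May 9, 2003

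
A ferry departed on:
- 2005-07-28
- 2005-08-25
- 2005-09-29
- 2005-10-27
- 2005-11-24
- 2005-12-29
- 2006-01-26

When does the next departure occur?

2006-02-23

All Thursdays; the gaps (28, 35, 28, 28, 35, 28) vary with month length.
This is the last Thursday of each month.
Last Thursday of February 2006: 2006-02-23.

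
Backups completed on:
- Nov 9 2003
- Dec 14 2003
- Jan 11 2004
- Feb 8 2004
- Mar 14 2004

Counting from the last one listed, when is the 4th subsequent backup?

Gaps: 35, 28, 28, 35 days — a mix of 28 and 35. Every date is a Sunday.
Each is the 2nd Sunday of its month.
April 2004 — 2nd Sunday is Apr 11 2004.
May 2004 — 2nd Sunday is May 9 2004.
2nd Sunday of June 2004: Jun 13 2004.
2nd Sunday of July 2004: Jul 11 2004.

Jul 11 2004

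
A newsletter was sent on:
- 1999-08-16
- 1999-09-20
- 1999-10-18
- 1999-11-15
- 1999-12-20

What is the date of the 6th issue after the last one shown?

All dates are Mondays, 35, 28, 28, 35 days apart.
Specifically, the 3rd Monday of each month.
3rd Monday of January 2000: 2000-01-17.
February 2000 — 3rd Monday is 2000-02-21.
March 2000 — 3rd Monday is 2000-03-20.
3rd Monday of April 2000: 2000-04-17.
3rd Monday of May 2000: 2000-05-15.
3rd Monday of June 2000: 2000-06-19.

2000-06-19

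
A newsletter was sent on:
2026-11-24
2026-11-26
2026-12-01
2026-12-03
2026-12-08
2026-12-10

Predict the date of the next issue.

Gaps: 2, 5, 2, 5, 2 days — not constant, but cyclic with period 2.
The events fall on every Tuesday and Thursday.
The following Tuesday is 2026-12-15.

2026-12-15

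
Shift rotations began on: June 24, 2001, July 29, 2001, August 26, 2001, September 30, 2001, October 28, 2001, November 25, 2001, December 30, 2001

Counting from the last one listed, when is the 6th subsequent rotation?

June 30, 2002

All Sundays; the gaps (35, 28, 35, 28, 28, 35) vary with month length.
This is the last Sunday of each month.
January 2002 ends with Sunday January 27, 2002.
Last Sunday of February 2002: February 24, 2002.
March 2002 ends with Sunday March 31, 2002.
April 2002 ends with Sunday April 28, 2002.
May 2002 ends with Sunday May 26, 2002.
June 2002 ends with Sunday June 30, 2002.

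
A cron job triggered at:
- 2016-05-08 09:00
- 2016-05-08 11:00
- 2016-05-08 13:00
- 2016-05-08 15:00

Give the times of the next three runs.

Gaps: 2, 2, 2 hours — each event is 2 hours after the previous one.
2016-05-08 15:00 + 2 h = 2016-05-08 17:00.
2016-05-08 17:00 + 2 h = 2016-05-08 19:00.
2016-05-08 19:00 + 2 h = 2016-05-08 21:00.

2016-05-08 17:00, 2016-05-08 19:00, 2016-05-08 21:00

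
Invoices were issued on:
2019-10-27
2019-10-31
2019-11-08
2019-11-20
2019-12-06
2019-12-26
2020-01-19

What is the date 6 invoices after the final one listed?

Gaps: 4, 8, 12, 16, 20, 24 days — each gap is 4 larger than the previous one.
Next gap: 28 days. 2020-01-19 + 28 days = 2020-02-16.
Next gap: 32 days. 2020-02-16 + 32 days = 2020-03-19.
Next gap: 36 days. 2020-03-19 + 36 days = 2020-04-24.
Next gap: 40 days. 2020-04-24 + 40 days = 2020-06-03.
Next gap: 44 days. 2020-06-03 + 44 days = 2020-07-17.
Next gap: 48 days. 2020-07-17 + 48 days = 2020-09-03.

2020-09-03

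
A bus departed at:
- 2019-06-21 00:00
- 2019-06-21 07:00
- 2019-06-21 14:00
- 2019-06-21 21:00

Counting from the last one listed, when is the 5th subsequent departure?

2019-06-23 08:00

Gaps: 7, 7, 7 hours — each event is 7 hours after the previous one.
2019-06-21 21:00 + 7 h = 2019-06-22 04:00.
2019-06-22 04:00 + 7 h = 2019-06-22 11:00.
2019-06-22 11:00 + 7 h = 2019-06-22 18:00.
2019-06-22 18:00 + 7 h = 2019-06-23 01:00.
2019-06-23 01:00 + 7 h = 2019-06-23 08:00.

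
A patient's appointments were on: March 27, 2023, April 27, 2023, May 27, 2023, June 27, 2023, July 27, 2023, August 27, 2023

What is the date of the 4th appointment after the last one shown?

December 27, 2023

The day-of-month is always 27 (31, 30, 31, 30, 31 days between events).
So this recurs on the 27th of each month.
Next: September 2023 → September 27, 2023.
October 2023: October 27, 2023.
Next: November 2023 → November 27, 2023.
Next: December 2023 → December 27, 2023.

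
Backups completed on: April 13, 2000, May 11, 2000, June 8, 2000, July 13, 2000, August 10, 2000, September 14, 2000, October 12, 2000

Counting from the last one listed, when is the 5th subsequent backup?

These are Thursdays at 28- or 35-day spacing (28, 28, 35, 28, 35, 28).
The pattern: 2nd Thursday of the month.
November 2000 — 2nd Thursday is November 9, 2000.
December 2000 — 2nd Thursday is December 14, 2000.
2nd Thursday of January 2001: January 11, 2001.
2nd Thursday of February 2001: February 8, 2001.
March 2001 — 2nd Thursday is March 8, 2001.

March 8, 2001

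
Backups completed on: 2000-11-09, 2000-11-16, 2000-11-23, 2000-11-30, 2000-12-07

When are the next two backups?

Gaps between consecutive events: 7, 7, 7, 7 days — a constant 7-day interval.
2000-12-07 + 7 days = 2000-12-14.
2000-12-14 + 7 days = 2000-12-21.

2000-12-14, 2000-12-21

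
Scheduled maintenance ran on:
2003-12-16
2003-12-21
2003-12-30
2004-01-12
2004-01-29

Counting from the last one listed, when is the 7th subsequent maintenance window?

2004-09-16

Gaps: 5, 9, 13, 17 days — each gap is 4 larger than the previous one.
Next gap: 21 days. 2004-01-29 + 21 days = 2004-02-19.
Next gap: 25 days. 2004-02-19 + 25 days = 2004-03-15.
Next gap: 29 days. 2004-03-15 + 29 days = 2004-04-13.
Next gap: 33 days. 2004-04-13 + 33 days = 2004-05-16.
Next gap: 37 days. 2004-05-16 + 37 days = 2004-06-22.
Next gap: 41 days. 2004-06-22 + 41 days = 2004-08-02.
Next gap: 45 days. 2004-08-02 + 45 days = 2004-09-16.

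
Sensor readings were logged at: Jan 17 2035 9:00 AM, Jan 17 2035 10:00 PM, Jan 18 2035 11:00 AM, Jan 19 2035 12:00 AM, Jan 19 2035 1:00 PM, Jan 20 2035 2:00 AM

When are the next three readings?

Jan 20 2035 3:00 PM, Jan 21 2035 4:00 AM, Jan 21 2035 5:00 PM

The interval is a steady 13 hours (13, 13, 13, 13, 13).
Jan 20 2035 2:00 AM + 13 h = Jan 20 2035 3:00 PM.
Jan 20 2035 3:00 PM + 13 h = Jan 21 2035 4:00 AM.
Jan 21 2035 4:00 AM + 13 h = Jan 21 2035 5:00 PM.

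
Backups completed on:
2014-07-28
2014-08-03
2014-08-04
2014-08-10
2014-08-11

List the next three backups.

Every event lands on a Monday or Sunday (gaps cycle 6, 1, 6, 1).
So the schedule is: every Monday and Sunday.
Next Sunday: 2014-08-17.
The following Monday is 2014-08-18.
The following Sunday is 2014-08-24.

2014-08-17, 2014-08-18, 2014-08-24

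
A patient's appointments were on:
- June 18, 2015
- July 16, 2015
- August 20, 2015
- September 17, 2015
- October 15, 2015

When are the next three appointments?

Gaps: 28, 35, 28, 28 days — a mix of 28 and 35. Every date is a Thursday.
Each is the 3rd Thursday of its month.
November 2015 — 3rd Thursday is November 19, 2015.
December 2015 — 3rd Thursday is December 17, 2015.
3rd Thursday of January 2016: January 21, 2016.

November 19, 2015; December 17, 2015; January 21, 2016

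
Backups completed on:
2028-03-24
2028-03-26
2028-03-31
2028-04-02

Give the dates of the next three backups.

Every event lands on a Friday or Sunday (gaps cycle 2, 5, 2).
So the schedule is: every Friday and Sunday.
Next Friday: 2028-04-07.
Next Sunday: 2028-04-09.
Next Friday: 2028-04-14.

2028-04-07, 2028-04-09, 2028-04-14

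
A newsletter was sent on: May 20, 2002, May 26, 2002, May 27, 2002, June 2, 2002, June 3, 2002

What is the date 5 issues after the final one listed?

Every event lands on a Monday or Sunday (gaps cycle 6, 1, 6, 1).
So the schedule is: every Monday and Sunday.
The following Sunday is June 9, 2002.
Next Monday: June 10, 2002.
The following Sunday is June 16, 2002.
Next Monday: June 17, 2002.
Next Sunday: June 23, 2002.

June 23, 2002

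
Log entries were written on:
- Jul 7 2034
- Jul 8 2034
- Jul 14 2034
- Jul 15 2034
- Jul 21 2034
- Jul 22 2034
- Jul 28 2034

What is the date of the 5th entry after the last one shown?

The gap pattern 1, 6, 1, 6, 1, 6 repeats every 2 events.
These are the Fridays and Saturdays of each week.
The following Saturday is Jul 29 2034.
Next Friday: Aug 4 2034.
Next Saturday: Aug 5 2034.
The following Friday is Aug 11 2034.
Next Saturday: Aug 12 2034.

Aug 12 2034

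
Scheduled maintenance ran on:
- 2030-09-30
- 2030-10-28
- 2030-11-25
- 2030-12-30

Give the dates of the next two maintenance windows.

2031-01-27, 2031-02-24

These are Mondays with 28, 28, 35-day gaps.
Each is the final Monday of its month — 2030-09-30 is past the 28th, so '4th Monday' doesn't fit.
Last Monday of January 2031: 2031-01-27.
Last Monday of February 2031: 2031-02-24.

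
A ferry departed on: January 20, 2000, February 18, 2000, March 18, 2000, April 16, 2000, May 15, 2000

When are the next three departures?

June 13, 2000; July 12, 2000; August 10, 2000

Gaps between consecutive events: 29, 29, 29, 29 days — a constant 29-day interval.
May 15, 2000 + 29 days = June 13, 2000.
June 13, 2000 + 29 days = July 12, 2000.
July 12, 2000 + 29 days = August 10, 2000.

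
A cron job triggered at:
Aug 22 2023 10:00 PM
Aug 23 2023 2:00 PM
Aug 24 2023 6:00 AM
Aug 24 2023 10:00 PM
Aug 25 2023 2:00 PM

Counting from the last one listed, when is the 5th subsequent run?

The interval is a steady 16 hours (16, 16, 16, 16).
Aug 25 2023 2:00 PM + 16 h = Aug 26 2023 6:00 AM.
Aug 26 2023 6:00 AM + 16 h = Aug 26 2023 10:00 PM.
Aug 26 2023 10:00 PM + 16 h = Aug 27 2023 2:00 PM.
Aug 27 2023 2:00 PM + 16 h = Aug 28 2023 6:00 AM.
Aug 28 2023 6:00 AM + 16 h = Aug 28 2023 10:00 PM.

Aug 28 2023 10:00 PM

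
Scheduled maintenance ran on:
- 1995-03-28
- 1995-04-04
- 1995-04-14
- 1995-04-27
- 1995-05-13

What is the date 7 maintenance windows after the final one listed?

Gaps: 7, 10, 13, 16 days — each gap is 3 larger than the previous one.
Next gap: 19 days. 1995-05-13 + 19 days = 1995-06-01.
Next gap: 22 days. 1995-06-01 + 22 days = 1995-06-23.
Next gap: 25 days. 1995-06-23 + 25 days = 1995-07-18.
Next gap: 28 days. 1995-07-18 + 28 days = 1995-08-15.
Next gap: 31 days. 1995-08-15 + 31 days = 1995-09-15.
Next gap: 34 days. 1995-09-15 + 34 days = 1995-10-19.
Next gap: 37 days. 1995-10-19 + 37 days = 1995-11-25.

1995-11-25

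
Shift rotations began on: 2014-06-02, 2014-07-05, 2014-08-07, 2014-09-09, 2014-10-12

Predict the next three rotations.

2014-11-14, 2014-12-17, 2015-01-19

The spacing is 33, 33, 33, 33 days — always 33 days.
2014-10-12 + 33 days = 2014-11-14.
2014-11-14 + 33 days = 2014-12-17.
2014-12-17 + 33 days = 2015-01-19.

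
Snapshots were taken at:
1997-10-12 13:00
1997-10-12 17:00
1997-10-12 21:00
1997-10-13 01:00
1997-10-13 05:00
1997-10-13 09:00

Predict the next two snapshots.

The interval is a steady 4 hours (4, 4, 4, 4, 4).
1997-10-13 09:00 + 4 h = 1997-10-13 13:00.
1997-10-13 13:00 + 4 h = 1997-10-13 17:00.

1997-10-13 13:00, 1997-10-13 17:00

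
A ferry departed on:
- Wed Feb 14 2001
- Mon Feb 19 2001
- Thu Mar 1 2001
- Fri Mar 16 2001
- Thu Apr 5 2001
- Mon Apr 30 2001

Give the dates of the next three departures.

Wed May 30 2001, Wed Jul 4 2001, Mon Aug 13 2001

Gaps: 5, 10, 15, 20, 25 days — each gap is 5 larger than the previous one.
Next gap: 30 days. Mon Apr 30 2001 + 30 days = Wed May 30 2001.
Next gap: 35 days. Wed May 30 2001 + 35 days = Wed Jul 4 2001.
Next gap: 40 days. Wed Jul 4 2001 + 40 days = Mon Aug 13 2001.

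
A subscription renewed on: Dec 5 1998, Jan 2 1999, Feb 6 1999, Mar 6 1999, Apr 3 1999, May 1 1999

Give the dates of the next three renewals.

Jun 5 1999, Jul 3 1999, Aug 7 1999

These are Saturdays at 28- or 35-day spacing (28, 35, 28, 28, 28).
The pattern: 1st Saturday of the month.
1st Saturday of June 1999: Jun 5 1999.
1st Saturday of July 1999: Jul 3 1999.
August 1999 — 1st Saturday is Aug 7 1999.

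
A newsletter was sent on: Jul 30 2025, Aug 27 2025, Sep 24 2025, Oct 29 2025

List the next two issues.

All Wednesdays; the gaps (28, 28, 35) vary with month length.
This is the last Wednesday of each month.
November 2025 ends with Wednesday Nov 26 2025.
Last Wednesday of December 2025: Dec 31 2025.

Nov 26 2025, Dec 31 2025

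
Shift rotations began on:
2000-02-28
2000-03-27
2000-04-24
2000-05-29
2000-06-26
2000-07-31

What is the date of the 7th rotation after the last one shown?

These are Mondays with 28, 28, 35, 28, 35-day gaps.
Each is the final Monday of its month — 2000-05-29 is past the 28th, so '4th Monday' doesn't fit.
August 2000 ends with Monday 2000-08-28.
Last Monday of September 2000: 2000-09-25.
October 2000 ends with Monday 2000-10-30.
Last Monday of November 2000: 2000-11-27.
Last Monday of December 2000: 2000-12-25.
Last Monday of January 2001: 2001-01-29.
Last Monday of February 2001: 2001-02-26.

2001-02-26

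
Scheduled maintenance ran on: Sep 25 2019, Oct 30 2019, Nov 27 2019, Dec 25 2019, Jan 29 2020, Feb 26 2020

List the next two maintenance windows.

Every date is a Wednesday; gaps 35, 28, 28, 35, 28 days.
Each is the last Wednesday of its month (at least one falls on the 29th or later, ruling out '4th Wednesday').
Last Wednesday of March 2020: Mar 25 2020.
April 2020 ends with Wednesday Apr 29 2020.

Mar 25 2020, Apr 29 2020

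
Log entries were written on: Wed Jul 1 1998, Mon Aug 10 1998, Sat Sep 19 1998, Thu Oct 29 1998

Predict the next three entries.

Tue Dec 8 1998, Sun Jan 17 1999, Fri Feb 26 1999

Every event comes 40 days after the last (40, 40, 40).
Thu Oct 29 1998 + 40 days = Tue Dec 8 1998.
Tue Dec 8 1998 + 40 days = Sun Jan 17 1999.
Sun Jan 17 1999 + 40 days = Fri Feb 26 1999.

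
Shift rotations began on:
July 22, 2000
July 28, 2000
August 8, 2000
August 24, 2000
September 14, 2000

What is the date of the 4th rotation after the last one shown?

January 26, 2001

The spacing grows by 5 each time: 6, 11, 16, 21 days.
Next gap: 26 days. September 14, 2000 + 26 days = October 10, 2000.
Next gap: 31 days. October 10, 2000 + 31 days = November 10, 2000.
Next gap: 36 days. November 10, 2000 + 36 days = December 16, 2000.
Next gap: 41 days. December 16, 2000 + 41 days = January 26, 2001.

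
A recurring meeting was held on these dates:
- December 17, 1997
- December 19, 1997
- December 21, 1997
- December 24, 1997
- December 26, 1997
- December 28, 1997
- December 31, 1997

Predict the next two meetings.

January 2, 1998; January 4, 1998

Gaps: 2, 2, 3, 2, 2, 3 days — not constant, but cyclic with period 3.
The events fall on every Wednesday, Friday and Sunday.
The following Friday is January 2, 1998.
Next Sunday: January 4, 1998.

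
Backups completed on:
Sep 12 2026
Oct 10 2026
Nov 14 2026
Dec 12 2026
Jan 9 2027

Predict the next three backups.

Feb 13 2027, Mar 13 2027, Apr 10 2027

All dates are Saturdays, 28, 35, 28, 28 days apart.
Specifically, the 2nd Saturday of each month.
February 2027 — 2nd Saturday is Feb 13 2027.
March 2027 — 2nd Saturday is Mar 13 2027.
2nd Saturday of April 2027: Apr 10 2027.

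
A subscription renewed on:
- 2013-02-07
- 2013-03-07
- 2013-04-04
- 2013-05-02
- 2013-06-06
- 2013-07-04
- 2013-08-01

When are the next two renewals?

Gaps: 28, 28, 28, 35, 28, 28 days — a mix of 28 and 35. Every date is a Thursday.
Each is the 1st Thursday of its month.
1st Thursday of September 2013: 2013-09-05.
1st Thursday of October 2013: 2013-10-03.

2013-09-05, 2013-10-03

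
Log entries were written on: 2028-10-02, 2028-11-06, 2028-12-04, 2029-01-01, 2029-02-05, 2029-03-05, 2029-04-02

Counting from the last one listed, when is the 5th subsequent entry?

Gaps: 35, 28, 28, 35, 28, 28 days — a mix of 28 and 35. Every date is a Monday.
Each is the 1st Monday of its month.
1st Monday of May 2029: 2029-05-07.
June 2029 — 1st Monday is 2029-06-04.
1st Monday of July 2029: 2029-07-02.
August 2029 — 1st Monday is 2029-08-06.
September 2029 — 1st Monday is 2029-09-03.

2029-09-03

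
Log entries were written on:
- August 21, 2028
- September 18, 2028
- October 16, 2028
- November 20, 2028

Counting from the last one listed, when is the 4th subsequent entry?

All dates are Mondays, 28, 28, 35 days apart.
Specifically, the 3rd Monday of each month.
3rd Monday of December 2028: December 18, 2028.
3rd Monday of January 2029: January 15, 2029.
3rd Monday of February 2029: February 19, 2029.
March 2029 — 3rd Monday is March 19, 2029.

March 19, 2029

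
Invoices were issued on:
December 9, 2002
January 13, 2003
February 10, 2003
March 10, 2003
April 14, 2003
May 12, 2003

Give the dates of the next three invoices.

These are Mondays at 28- or 35-day spacing (35, 28, 28, 35, 28).
The pattern: 2nd Monday of the month.
2nd Monday of June 2003: June 9, 2003.
2nd Monday of July 2003: July 14, 2003.
August 2003 — 2nd Monday is August 11, 2003.

June 9, 2003; July 14, 2003; August 11, 2003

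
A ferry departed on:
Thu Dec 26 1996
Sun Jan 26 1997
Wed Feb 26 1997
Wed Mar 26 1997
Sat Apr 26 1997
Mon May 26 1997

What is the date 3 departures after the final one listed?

Each date is the 26th; the gaps (31, 31, 28, 31, 30) track the month lengths.
The rule is the 26th of each month.
June 1997: Thu Jun 26 1997.
July 1997: Sat Jul 26 1997.
Next: August 1997 → Tue Aug 26 1997.

Tue Aug 26 1997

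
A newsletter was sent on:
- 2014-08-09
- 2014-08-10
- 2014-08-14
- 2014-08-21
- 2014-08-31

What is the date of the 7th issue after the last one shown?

2015-02-01

Intervals are 1, 4, 7, 10 days — an arithmetic progression with common difference 3.
Next gap: 13 days. 2014-08-31 + 13 days = 2014-09-13.
Next gap: 16 days. 2014-09-13 + 16 days = 2014-09-29.
Next gap: 19 days. 2014-09-29 + 19 days = 2014-10-18.
Next gap: 22 days. 2014-10-18 + 22 days = 2014-11-09.
Next gap: 25 days. 2014-11-09 + 25 days = 2014-12-04.
Next gap: 28 days. 2014-12-04 + 28 days = 2015-01-01.
Next gap: 31 days. 2015-01-01 + 31 days = 2015-02-01.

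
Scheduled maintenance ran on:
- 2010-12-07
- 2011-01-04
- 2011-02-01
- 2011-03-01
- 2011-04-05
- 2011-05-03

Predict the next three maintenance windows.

2011-06-07, 2011-07-05, 2011-08-02

All dates are Tuesdays, 28, 28, 28, 35, 28 days apart.
Specifically, the 1st Tuesday of each month.
1st Tuesday of June 2011: 2011-06-07.
July 2011 — 1st Tuesday is 2011-07-05.
1st Tuesday of August 2011: 2011-08-02.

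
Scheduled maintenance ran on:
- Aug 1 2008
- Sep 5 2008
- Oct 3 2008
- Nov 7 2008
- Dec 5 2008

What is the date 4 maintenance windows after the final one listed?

Apr 3 2009

All dates are Fridays, 35, 28, 35, 28 days apart.
Specifically, the 1st Friday of each month.
1st Friday of January 2009: Jan 2 2009.
February 2009 — 1st Friday is Feb 6 2009.
March 2009 — 1st Friday is Mar 6 2009.
April 2009 — 1st Friday is Apr 3 2009.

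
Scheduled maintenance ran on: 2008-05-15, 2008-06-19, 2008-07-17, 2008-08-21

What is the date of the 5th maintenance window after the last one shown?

2009-01-15

These are Thursdays at 28- or 35-day spacing (35, 28, 35).
The pattern: 3rd Thursday of the month.
3rd Thursday of September 2008: 2008-09-18.
October 2008 — 3rd Thursday is 2008-10-16.
November 2008 — 3rd Thursday is 2008-11-20.
December 2008 — 3rd Thursday is 2008-12-18.
3rd Thursday of January 2009: 2009-01-15.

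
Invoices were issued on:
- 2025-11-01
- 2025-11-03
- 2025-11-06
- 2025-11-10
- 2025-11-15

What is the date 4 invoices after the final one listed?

2025-12-15

The spacing grows by 1 each time: 2, 3, 4, 5 days.
Next gap: 6 days. 2025-11-15 + 6 days = 2025-11-21.
Next gap: 7 days. 2025-11-21 + 7 days = 2025-11-28.
Next gap: 8 days. 2025-11-28 + 8 days = 2025-12-06.
Next gap: 9 days. 2025-12-06 + 9 days = 2025-12-15.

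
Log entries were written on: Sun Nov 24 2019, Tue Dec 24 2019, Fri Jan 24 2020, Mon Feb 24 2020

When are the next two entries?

Tue Mar 24 2020, Fri Apr 24 2020

Gaps: 30, 31, 31 days — not constant. Every event is on the 24th of the month.
Pattern: the 24th of each month.
March 2020: Tue Mar 24 2020.
April 2020: Fri Apr 24 2020.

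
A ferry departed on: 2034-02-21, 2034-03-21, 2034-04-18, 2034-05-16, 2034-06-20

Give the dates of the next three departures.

All dates are Tuesdays, 28, 28, 28, 35 days apart.
Specifically, the 3rd Tuesday of each month.
July 2034 — 3rd Tuesday is 2034-07-18.
3rd Tuesday of August 2034: 2034-08-15.
September 2034 — 3rd Tuesday is 2034-09-19.

2034-07-18, 2034-08-15, 2034-09-19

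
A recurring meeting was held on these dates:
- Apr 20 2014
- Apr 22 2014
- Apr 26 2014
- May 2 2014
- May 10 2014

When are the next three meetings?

The spacing grows by 2 each time: 2, 4, 6, 8 days.
Next gap: 10 days. May 10 2014 + 10 days = May 20 2014.
Next gap: 12 days. May 20 2014 + 12 days = Jun 1 2014.
Next gap: 14 days. Jun 1 2014 + 14 days = Jun 15 2014.

May 20 2014, Jun 1 2014, Jun 15 2014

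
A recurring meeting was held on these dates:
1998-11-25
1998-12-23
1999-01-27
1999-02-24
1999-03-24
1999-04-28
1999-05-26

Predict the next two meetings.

All dates are Wednesdays, 28, 35, 28, 28, 35, 28 days apart.
Specifically, the 4th Wednesday of each month.
4th Wednesday of June 1999: 1999-06-23.
4th Wednesday of July 1999: 1999-07-28.

1999-06-23, 1999-07-28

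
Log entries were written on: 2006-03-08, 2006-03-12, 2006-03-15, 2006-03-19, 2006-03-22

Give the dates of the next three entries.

Gaps: 4, 3, 4, 3 days — not constant, but cyclic with period 2.
The events fall on every Wednesday and Sunday.
The following Sunday is 2006-03-26.
The following Wednesday is 2006-03-29.
The following Sunday is 2006-04-02.

2006-03-26, 2006-03-29, 2006-04-02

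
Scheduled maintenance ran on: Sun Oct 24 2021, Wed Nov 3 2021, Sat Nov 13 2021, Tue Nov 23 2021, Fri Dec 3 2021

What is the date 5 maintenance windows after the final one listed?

Sat Jan 22 2022

The spacing is 10, 10, 10, 10 days — always 10 days.
Fri Dec 3 2021 + 10 days = Mon Dec 13 2021.
Mon Dec 13 2021 + 10 days = Thu Dec 23 2021.
Thu Dec 23 2021 + 10 days = Sun Jan 2 2022.
Sun Jan 2 2022 + 10 days = Wed Jan 12 2022.
Wed Jan 12 2022 + 10 days = Sat Jan 22 2022.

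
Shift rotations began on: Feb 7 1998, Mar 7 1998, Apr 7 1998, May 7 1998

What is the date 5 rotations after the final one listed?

The day-of-month is always 7 (28, 31, 30 days between events).
So this recurs on the 7th of each month.
Next: June 1998 → Jun 7 1998.
July 1998: Jul 7 1998.
August 1998: Aug 7 1998.
Next: September 1998 → Sep 7 1998.
October 1998: Oct 7 1998.

Oct 7 1998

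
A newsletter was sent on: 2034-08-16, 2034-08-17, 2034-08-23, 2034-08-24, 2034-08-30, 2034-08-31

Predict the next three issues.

2034-09-06, 2034-09-07, 2034-09-13

The gap pattern 1, 6, 1, 6, 1 repeats every 2 events.
These are the Wednesdays and Thursdays of each week.
The following Wednesday is 2034-09-06.
Next Thursday: 2034-09-07.
Next Wednesday: 2034-09-13.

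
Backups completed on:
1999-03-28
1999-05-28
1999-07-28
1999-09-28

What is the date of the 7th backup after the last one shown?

Each date is the 28th; the gaps (61, 61, 62) track the month lengths.
The rule is the 28th of every 2 months.
Next: November 1999 → 1999-11-28.
January 2000: 2000-01-28.
March 2000: 2000-03-28.
Next: May 2000 → 2000-05-28.
Next: July 2000 → 2000-07-28.
Next: September 2000 → 2000-09-28.
Next: November 2000 → 2000-11-28.

2000-11-28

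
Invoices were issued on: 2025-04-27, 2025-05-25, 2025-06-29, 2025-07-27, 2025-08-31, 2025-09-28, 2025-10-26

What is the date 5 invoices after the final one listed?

Every date is a Sunday; gaps 28, 35, 28, 35, 28, 28 days.
Each is the last Sunday of its month (at least one falls on the 29th or later, ruling out '4th Sunday').
Last Sunday of November 2025: 2025-11-30.
Last Sunday of December 2025: 2025-12-28.
January 2026 ends with Sunday 2026-01-25.
Last Sunday of February 2026: 2026-02-22.
Last Sunday of March 2026: 2026-03-29.

2026-03-29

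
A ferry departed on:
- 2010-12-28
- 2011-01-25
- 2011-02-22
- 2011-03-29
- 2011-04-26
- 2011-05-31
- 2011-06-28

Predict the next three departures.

2011-07-26, 2011-08-30, 2011-09-27

These are Tuesdays with 28, 28, 35, 28, 35, 28-day gaps.
Each is the final Tuesday of its month — 2011-03-29 is past the 28th, so '4th Tuesday' doesn't fit.
Last Tuesday of July 2011: 2011-07-26.
August 2011 ends with Tuesday 2011-08-30.
September 2011 ends with Tuesday 2011-09-27.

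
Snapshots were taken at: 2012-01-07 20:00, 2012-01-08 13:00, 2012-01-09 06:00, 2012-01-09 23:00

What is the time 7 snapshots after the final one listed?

2012-01-14 22:00

Gaps: 17, 17, 17 hours — each event is 17 hours after the previous one.
2012-01-09 23:00 + 17 h = 2012-01-10 16:00.
2012-01-10 16:00 + 17 h = 2012-01-11 09:00.
2012-01-11 09:00 + 17 h = 2012-01-12 02:00.
2012-01-12 02:00 + 17 h = 2012-01-12 19:00.
2012-01-12 19:00 + 17 h = 2012-01-13 12:00.
2012-01-13 12:00 + 17 h = 2012-01-14 05:00.
2012-01-14 05:00 + 17 h = 2012-01-14 22:00.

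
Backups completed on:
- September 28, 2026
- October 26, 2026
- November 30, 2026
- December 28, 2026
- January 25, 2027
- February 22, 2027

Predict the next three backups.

March 29, 2027; April 26, 2027; May 31, 2027

These are Mondays with 28, 35, 28, 28, 28-day gaps.
Each is the final Monday of its month — November 30, 2026 is past the 28th, so '4th Monday' doesn't fit.
March 2027 ends with Monday March 29, 2027.
April 2027 ends with Monday April 26, 2027.
May 2027 ends with Monday May 31, 2027.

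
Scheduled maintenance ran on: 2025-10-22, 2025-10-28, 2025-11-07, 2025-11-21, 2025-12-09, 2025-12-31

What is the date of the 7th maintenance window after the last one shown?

2026-09-23

Gaps: 6, 10, 14, 18, 22 days — each gap is 4 larger than the previous one.
Next gap: 26 days. 2025-12-31 + 26 days = 2026-01-26.
Next gap: 30 days. 2026-01-26 + 30 days = 2026-02-25.
Next gap: 34 days. 2026-02-25 + 34 days = 2026-03-31.
Next gap: 38 days. 2026-03-31 + 38 days = 2026-05-08.
Next gap: 42 days. 2026-05-08 + 42 days = 2026-06-19.
Next gap: 46 days. 2026-06-19 + 46 days = 2026-08-04.
Next gap: 50 days. 2026-08-04 + 50 days = 2026-09-23.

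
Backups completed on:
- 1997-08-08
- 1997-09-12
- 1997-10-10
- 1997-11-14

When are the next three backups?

All dates are Fridays, 35, 28, 35 days apart.
Specifically, the 2nd Friday of each month.
December 1997 — 2nd Friday is 1997-12-12.
January 1998 — 2nd Friday is 1998-01-09.
2nd Friday of February 1998: 1998-02-13.

1997-12-12, 1998-01-09, 1998-02-13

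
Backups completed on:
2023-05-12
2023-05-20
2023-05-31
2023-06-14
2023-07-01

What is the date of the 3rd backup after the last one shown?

Intervals are 8, 11, 14, 17 days — an arithmetic progression with common difference 3.
Next gap: 20 days. 2023-07-01 + 20 days = 2023-07-21.
Next gap: 23 days. 2023-07-21 + 23 days = 2023-08-13.
Next gap: 26 days. 2023-08-13 + 26 days = 2023-09-08.

2023-09-08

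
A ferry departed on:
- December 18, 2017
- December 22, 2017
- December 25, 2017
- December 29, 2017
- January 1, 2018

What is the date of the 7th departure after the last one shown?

Gaps: 4, 3, 4, 3 days — not constant, but cyclic with period 2.
The events fall on every Monday and Friday.
The following Friday is January 5, 2018.
Next Monday: January 8, 2018.
The following Friday is January 12, 2018.
The following Monday is January 15, 2018.
Next Friday: January 19, 2018.
Next Monday: January 22, 2018.
The following Friday is January 26, 2018.

January 26, 2018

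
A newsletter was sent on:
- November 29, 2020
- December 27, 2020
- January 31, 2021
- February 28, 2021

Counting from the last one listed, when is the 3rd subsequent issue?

May 30, 2021

All Sundays; the gaps (28, 35, 28) vary with month length.
This is the last Sunday of each month.
Last Sunday of March 2021: March 28, 2021.
Last Sunday of April 2021: April 25, 2021.
May 2021 ends with Sunday May 30, 2021.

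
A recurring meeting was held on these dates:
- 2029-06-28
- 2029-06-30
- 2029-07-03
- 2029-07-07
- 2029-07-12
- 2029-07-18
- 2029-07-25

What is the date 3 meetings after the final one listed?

The spacing grows by 1 each time: 2, 3, 4, 5, 6, 7 days.
Next gap: 8 days. 2029-07-25 + 8 days = 2029-08-02.
Next gap: 9 days. 2029-08-02 + 9 days = 2029-08-11.
Next gap: 10 days. 2029-08-11 + 10 days = 2029-08-21.

2029-08-21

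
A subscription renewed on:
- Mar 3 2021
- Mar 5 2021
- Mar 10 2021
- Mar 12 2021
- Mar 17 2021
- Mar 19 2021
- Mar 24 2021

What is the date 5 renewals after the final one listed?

The gap pattern 2, 5, 2, 5, 2, 5 repeats every 2 events.
These are the Wednesdays and Fridays of each week.
The following Friday is Mar 26 2021.
Next Wednesday: Mar 31 2021.
Next Friday: Apr 2 2021.
Next Wednesday: Apr 7 2021.
Next Friday: Apr 9 2021.

Apr 9 2021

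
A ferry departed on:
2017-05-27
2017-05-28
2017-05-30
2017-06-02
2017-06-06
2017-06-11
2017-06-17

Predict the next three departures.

Gaps: 1, 2, 3, 4, 5, 6 days — each gap is 1 larger than the previous one.
Next gap: 7 days. 2017-06-17 + 7 days = 2017-06-24.
Next gap: 8 days. 2017-06-24 + 8 days = 2017-07-02.
Next gap: 9 days. 2017-07-02 + 9 days = 2017-07-11.

2017-06-24, 2017-07-02, 2017-07-11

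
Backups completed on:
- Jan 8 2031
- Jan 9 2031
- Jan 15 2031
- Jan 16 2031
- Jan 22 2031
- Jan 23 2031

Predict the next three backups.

Gaps: 1, 6, 1, 6, 1 days — not constant, but cyclic with period 2.
The events fall on every Wednesday and Thursday.
Next Wednesday: Jan 29 2031.
Next Thursday: Jan 30 2031.
Next Wednesday: Feb 5 2031.

Jan 29 2031, Jan 30 2031, Feb 5 2031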